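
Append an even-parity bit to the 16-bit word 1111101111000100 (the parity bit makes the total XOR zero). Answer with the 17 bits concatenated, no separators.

XOR of the 16 data bits: 1⊕1⊕1⊕1⊕1⊕0⊕1⊕1⊕1⊕1⊕0⊕0⊕0⊕1⊕0⊕0 = 0
Parity bit = 0 (so all 17 bits XOR to 0).

11111011110001000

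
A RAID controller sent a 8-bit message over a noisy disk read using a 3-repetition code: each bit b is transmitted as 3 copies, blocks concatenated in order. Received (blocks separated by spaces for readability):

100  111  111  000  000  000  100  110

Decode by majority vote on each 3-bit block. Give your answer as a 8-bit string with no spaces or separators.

01100001

Block 1 (100): 1 one → 0
Block 2 (111): 3 ones → 1
Block 3 (111): 3 ones → 1
Block 4 (000): 0 ones → 0
Block 5 (000): 0 ones → 0
Block 6 (000): 0 ones → 0
Block 7 (100): 1 one → 0
Block 8 (110): 2 ones → 1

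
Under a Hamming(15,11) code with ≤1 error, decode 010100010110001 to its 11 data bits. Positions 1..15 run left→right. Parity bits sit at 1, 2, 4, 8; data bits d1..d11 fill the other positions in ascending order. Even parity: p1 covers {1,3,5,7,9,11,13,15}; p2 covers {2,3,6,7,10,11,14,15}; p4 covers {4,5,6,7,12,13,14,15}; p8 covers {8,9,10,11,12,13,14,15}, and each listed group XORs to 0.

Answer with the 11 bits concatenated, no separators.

s1 (pos 1,3,5,7,9,11,13,15): 0⊕0⊕0⊕0⊕0⊕1⊕0⊕1 = 0
s2 (pos 2,3,6,7,10,11,14,15): 1⊕0⊕0⊕0⊕1⊕1⊕0⊕1 = 0
s4 (pos 4,5,6,7,12,13,14,15): 1⊕0⊕0⊕0⊕0⊕0⊕0⊕1 = 0
s8 (pos 8,9,10,11,12,13,14,15): 1⊕0⊕1⊕1⊕0⊕0⊕0⊕1 = 0
Syndrome s8…s1 = 0000 → no error.
Read data bits from positions 3,5,6,7,9,10,11,12,13,14,15: 00000110001

00000110001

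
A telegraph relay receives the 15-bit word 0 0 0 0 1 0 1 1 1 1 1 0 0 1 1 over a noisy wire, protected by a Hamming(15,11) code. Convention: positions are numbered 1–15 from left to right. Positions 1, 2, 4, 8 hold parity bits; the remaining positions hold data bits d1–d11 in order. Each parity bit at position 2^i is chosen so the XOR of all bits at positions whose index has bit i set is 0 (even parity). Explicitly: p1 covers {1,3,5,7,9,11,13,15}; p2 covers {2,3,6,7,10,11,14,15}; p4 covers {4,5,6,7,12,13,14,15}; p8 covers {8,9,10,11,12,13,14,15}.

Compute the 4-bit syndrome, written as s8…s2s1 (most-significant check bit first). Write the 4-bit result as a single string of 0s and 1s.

s1 (pos 1,3,5,7,9,11,13,15): 0⊕0⊕1⊕1⊕1⊕1⊕0⊕1 = 1
s2 (pos 2,3,6,7,10,11,14,15): 0⊕0⊕0⊕1⊕1⊕1⊕1⊕1 = 1
s4 (pos 4,5,6,7,12,13,14,15): 0⊕1⊕0⊕1⊕0⊕0⊕1⊕1 = 0
s8 (pos 8,9,10,11,12,13,14,15): 1⊕1⊕1⊕1⊕0⊕0⊕1⊕1 = 0
Syndrome s8…s1 = 0011 → error at position 3.

0011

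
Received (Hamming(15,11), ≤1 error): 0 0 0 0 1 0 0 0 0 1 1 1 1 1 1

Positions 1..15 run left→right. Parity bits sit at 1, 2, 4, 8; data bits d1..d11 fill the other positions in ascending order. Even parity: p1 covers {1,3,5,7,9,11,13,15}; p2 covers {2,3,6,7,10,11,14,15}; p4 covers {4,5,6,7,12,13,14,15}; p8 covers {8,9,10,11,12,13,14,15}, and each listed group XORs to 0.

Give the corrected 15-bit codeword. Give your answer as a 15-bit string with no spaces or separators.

s1 (pos 1,3,5,7,9,11,13,15): 0⊕0⊕1⊕0⊕0⊕1⊕1⊕1 = 0
s2 (pos 2,3,6,7,10,11,14,15): 0⊕0⊕0⊕0⊕1⊕1⊕1⊕1 = 0
s4 (pos 4,5,6,7,12,13,14,15): 0⊕1⊕0⊕0⊕1⊕1⊕1⊕1 = 1
s8 (pos 8,9,10,11,12,13,14,15): 0⊕0⊕1⊕1⊕1⊕1⊕1⊕1 = 0
Syndrome s8…s1 = 0100 → error at position 4.
Flip position 4: 000010000111111 → 000110000111111

000110000111111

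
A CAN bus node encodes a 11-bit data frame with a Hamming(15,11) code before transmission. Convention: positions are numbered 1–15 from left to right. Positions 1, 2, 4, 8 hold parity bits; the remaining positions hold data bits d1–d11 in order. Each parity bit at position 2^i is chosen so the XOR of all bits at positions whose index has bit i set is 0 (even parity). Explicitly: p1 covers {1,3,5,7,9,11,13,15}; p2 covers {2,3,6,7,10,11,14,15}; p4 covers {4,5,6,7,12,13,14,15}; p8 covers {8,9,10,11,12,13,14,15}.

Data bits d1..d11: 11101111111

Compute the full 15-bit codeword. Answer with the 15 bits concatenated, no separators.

Place data at non-parity positions: p1 p2 1 p4 1 1 0 p8 1 1 1 1 1 1 1
p1 (pos 1,3,5,7,9,11,13,15): XOR of data positions = 1⊕1⊕0⊕1⊕1⊕1⊕1 = 0
p2 (pos 2,3,6,7,10,11,14,15): XOR of data positions = 1⊕1⊕0⊕1⊕1⊕1⊕1 = 0
p4 (pos 4,5,6,7,12,13,14,15): XOR of data positions = 1⊕1⊕0⊕1⊕1⊕1⊕1 = 0
p8 (pos 8,9,10,11,12,13,14,15): XOR of data positions = 1⊕1⊕1⊕1⊕1⊕1⊕1 = 1
Codeword: 001011011111111

001011011111111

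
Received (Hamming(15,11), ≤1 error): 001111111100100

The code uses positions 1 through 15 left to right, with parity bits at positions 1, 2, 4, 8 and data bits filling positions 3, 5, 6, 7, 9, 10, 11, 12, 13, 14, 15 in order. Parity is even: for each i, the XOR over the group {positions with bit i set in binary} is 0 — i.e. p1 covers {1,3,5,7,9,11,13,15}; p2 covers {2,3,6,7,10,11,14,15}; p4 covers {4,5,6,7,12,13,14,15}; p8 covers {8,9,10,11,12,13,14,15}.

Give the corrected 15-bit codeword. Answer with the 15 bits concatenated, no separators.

s1 (pos 1,3,5,7,9,11,13,15): 0⊕1⊕1⊕1⊕1⊕0⊕1⊕0 = 1
s2 (pos 2,3,6,7,10,11,14,15): 0⊕1⊕1⊕1⊕1⊕0⊕0⊕0 = 0
s4 (pos 4,5,6,7,12,13,14,15): 1⊕1⊕1⊕1⊕0⊕1⊕0⊕0 = 1
s8 (pos 8,9,10,11,12,13,14,15): 1⊕1⊕1⊕0⊕0⊕1⊕0⊕0 = 0
Syndrome s8…s1 = 0101 → error at position 5.
Flip position 5: 001111111100100 → 001101111100100

001101111100100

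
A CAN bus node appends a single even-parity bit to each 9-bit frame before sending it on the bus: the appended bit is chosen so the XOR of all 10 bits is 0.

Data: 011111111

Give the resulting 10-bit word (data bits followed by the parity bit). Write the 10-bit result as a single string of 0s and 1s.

XOR of the 9 data bits: 0⊕1⊕1⊕1⊕1⊕1⊕1⊕1⊕1 = 0
Parity bit = 0 (so all 10 bits XOR to 0).

0111111110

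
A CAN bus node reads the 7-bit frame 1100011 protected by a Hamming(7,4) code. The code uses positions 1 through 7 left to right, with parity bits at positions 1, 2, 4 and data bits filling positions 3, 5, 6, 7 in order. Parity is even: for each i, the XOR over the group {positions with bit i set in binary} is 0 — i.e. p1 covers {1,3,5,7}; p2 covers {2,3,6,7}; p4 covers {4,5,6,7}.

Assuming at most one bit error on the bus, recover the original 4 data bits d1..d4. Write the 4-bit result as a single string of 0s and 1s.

s1 (pos 1,3,5,7): 1⊕0⊕0⊕1 = 0
s2 (pos 2,3,6,7): 1⊕0⊕1⊕1 = 1
s4 (pos 4,5,6,7): 0⊕0⊕1⊕1 = 0
Syndrome s4…s1 = 010 → error at position 2.
Flip position 2: 1100011 → 1000011
Read data bits from positions 3,5,6,7: 0011

0011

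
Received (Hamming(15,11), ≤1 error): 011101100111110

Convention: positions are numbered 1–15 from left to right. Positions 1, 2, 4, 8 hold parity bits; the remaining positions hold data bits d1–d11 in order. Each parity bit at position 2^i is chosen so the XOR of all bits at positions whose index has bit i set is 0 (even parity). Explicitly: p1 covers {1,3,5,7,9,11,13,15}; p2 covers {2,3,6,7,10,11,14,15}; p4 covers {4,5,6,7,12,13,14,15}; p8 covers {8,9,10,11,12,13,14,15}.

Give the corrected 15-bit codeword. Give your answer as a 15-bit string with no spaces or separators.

011101100011110

s1 (pos 1,3,5,7,9,11,13,15): 0⊕1⊕0⊕1⊕0⊕1⊕1⊕0 = 0
s2 (pos 2,3,6,7,10,11,14,15): 1⊕1⊕1⊕1⊕1⊕1⊕1⊕0 = 1
s4 (pos 4,5,6,7,12,13,14,15): 1⊕0⊕1⊕1⊕1⊕1⊕1⊕0 = 0
s8 (pos 8,9,10,11,12,13,14,15): 0⊕0⊕1⊕1⊕1⊕1⊕1⊕0 = 1
Syndrome s8…s1 = 1010 → error at position 10.
Flip position 10: 011101100111110 → 011101100011110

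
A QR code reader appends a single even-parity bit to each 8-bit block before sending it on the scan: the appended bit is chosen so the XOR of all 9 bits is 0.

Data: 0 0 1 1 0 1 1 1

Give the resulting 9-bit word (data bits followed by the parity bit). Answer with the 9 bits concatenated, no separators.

001101111

XOR of the 8 data bits: 0⊕0⊕1⊕1⊕0⊕1⊕1⊕1 = 1
Parity bit = 1 (so all 9 bits XOR to 0).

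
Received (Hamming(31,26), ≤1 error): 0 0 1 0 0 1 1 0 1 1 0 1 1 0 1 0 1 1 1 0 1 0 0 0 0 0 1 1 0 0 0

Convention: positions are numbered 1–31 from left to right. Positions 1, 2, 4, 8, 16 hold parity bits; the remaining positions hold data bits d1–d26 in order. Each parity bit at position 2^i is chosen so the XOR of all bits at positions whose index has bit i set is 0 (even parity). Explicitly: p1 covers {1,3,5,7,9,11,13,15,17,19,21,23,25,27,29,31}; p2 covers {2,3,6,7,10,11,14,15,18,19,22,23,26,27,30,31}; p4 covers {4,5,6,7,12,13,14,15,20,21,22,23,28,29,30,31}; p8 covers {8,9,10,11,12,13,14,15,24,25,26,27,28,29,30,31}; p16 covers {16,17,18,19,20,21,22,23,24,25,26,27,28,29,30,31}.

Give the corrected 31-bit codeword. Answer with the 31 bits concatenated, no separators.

s1 (pos 1,3,5,7,9,11,13,15,17,19,21,23,25,27,29,31): 0⊕1⊕0⊕1⊕1⊕0⊕1⊕1⊕1⊕1⊕1⊕0⊕0⊕1⊕0⊕0 = 1
s2 (pos 2,3,6,7,10,11,14,15,18,19,22,23,26,27,30,31): 0⊕1⊕1⊕1⊕1⊕0⊕0⊕1⊕1⊕1⊕0⊕0⊕0⊕1⊕0⊕0 = 0
s4 (pos 4,5,6,7,12,13,14,15,20,21,22,23,28,29,30,31): 0⊕0⊕1⊕1⊕1⊕1⊕0⊕1⊕0⊕1⊕0⊕0⊕1⊕0⊕0⊕0 = 1
s8 (pos 8,9,10,11,12,13,14,15,24,25,26,27,28,29,30,31): 0⊕1⊕1⊕0⊕1⊕1⊕0⊕1⊕0⊕0⊕0⊕1⊕1⊕0⊕0⊕0 = 1
s16 (pos 16,17,18,19,20,21,22,23,24,25,26,27,28,29,30,31): 0⊕1⊕1⊕1⊕0⊕1⊕0⊕0⊕0⊕0⊕0⊕1⊕1⊕0⊕0⊕0 = 0
Syndrome s16…s1 = 01101 → error at position 13.
Flip position 13: 0010011011011010111010000011000 → 0010011011010010111010000011000

0010011011010010111010000011000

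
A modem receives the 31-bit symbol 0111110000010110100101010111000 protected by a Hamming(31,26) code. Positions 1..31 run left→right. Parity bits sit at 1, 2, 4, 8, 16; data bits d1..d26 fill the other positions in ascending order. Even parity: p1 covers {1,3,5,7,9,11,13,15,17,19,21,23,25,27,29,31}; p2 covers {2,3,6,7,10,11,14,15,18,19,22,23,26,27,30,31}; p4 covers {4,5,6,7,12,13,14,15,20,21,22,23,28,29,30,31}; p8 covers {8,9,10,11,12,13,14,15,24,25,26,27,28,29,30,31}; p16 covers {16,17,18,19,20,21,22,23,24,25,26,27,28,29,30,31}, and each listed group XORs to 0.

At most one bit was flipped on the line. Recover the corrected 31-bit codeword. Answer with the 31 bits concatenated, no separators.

0111110000010110100101010111100

s1 (pos 1,3,5,7,9,11,13,15,17,19,21,23,25,27,29,31): 0⊕1⊕1⊕0⊕0⊕0⊕0⊕1⊕1⊕0⊕0⊕0⊕0⊕1⊕0⊕0 = 1
s2 (pos 2,3,6,7,10,11,14,15,18,19,22,23,26,27,30,31): 1⊕1⊕1⊕0⊕0⊕0⊕1⊕1⊕0⊕0⊕1⊕0⊕1⊕1⊕0⊕0 = 0
s4 (pos 4,5,6,7,12,13,14,15,20,21,22,23,28,29,30,31): 1⊕1⊕1⊕0⊕1⊕0⊕1⊕1⊕1⊕0⊕1⊕0⊕1⊕0⊕0⊕0 = 1
s8 (pos 8,9,10,11,12,13,14,15,24,25,26,27,28,29,30,31): 0⊕0⊕0⊕0⊕1⊕0⊕1⊕1⊕1⊕0⊕1⊕1⊕1⊕0⊕0⊕0 = 1
s16 (pos 16,17,18,19,20,21,22,23,24,25,26,27,28,29,30,31): 0⊕1⊕0⊕0⊕1⊕0⊕1⊕0⊕1⊕0⊕1⊕1⊕1⊕0⊕0⊕0 = 1
Syndrome s16…s1 = 11101 → error at position 29.
Flip position 29: 0111110000010110100101010111000 → 0111110000010110100101010111100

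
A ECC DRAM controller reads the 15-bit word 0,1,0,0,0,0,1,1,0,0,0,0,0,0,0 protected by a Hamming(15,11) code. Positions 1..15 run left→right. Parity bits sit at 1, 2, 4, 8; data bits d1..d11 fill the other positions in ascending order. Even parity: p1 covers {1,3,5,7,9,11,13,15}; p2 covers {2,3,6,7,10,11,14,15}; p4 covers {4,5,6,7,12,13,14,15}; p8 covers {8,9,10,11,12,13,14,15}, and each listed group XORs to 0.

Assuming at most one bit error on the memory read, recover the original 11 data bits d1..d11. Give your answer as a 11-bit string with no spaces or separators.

00010000100

s1 (pos 1,3,5,7,9,11,13,15): 0⊕0⊕0⊕1⊕0⊕0⊕0⊕0 = 1
s2 (pos 2,3,6,7,10,11,14,15): 1⊕0⊕0⊕1⊕0⊕0⊕0⊕0 = 0
s4 (pos 4,5,6,7,12,13,14,15): 0⊕0⊕0⊕1⊕0⊕0⊕0⊕0 = 1
s8 (pos 8,9,10,11,12,13,14,15): 1⊕0⊕0⊕0⊕0⊕0⊕0⊕0 = 1
Syndrome s8…s1 = 1101 → error at position 13.
Flip position 13: 010000110000000 → 010000110000100
Read data bits from positions 3,5,6,7,9,10,11,12,13,14,15: 00010000100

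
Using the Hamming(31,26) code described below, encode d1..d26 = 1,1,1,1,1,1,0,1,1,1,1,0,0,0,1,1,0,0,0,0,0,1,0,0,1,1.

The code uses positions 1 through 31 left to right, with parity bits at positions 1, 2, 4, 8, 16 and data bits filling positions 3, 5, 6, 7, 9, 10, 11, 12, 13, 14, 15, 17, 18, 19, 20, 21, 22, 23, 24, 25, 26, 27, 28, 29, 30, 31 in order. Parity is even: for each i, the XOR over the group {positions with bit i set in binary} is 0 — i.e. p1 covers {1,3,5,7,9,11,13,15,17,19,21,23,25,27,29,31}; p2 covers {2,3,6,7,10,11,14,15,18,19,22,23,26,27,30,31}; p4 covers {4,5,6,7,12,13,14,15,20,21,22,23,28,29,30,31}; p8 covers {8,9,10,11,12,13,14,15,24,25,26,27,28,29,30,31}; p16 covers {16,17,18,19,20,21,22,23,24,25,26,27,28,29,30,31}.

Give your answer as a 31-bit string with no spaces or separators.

Place data at non-parity positions: p1 p2 1 p4 1 1 1 p8 1 1 0 1 1 1 1 p16 0 0 0 1 1 0 0 0 0 0 1 0 0 1 1
p1 (pos 1,3,5,7,9,11,13,15,17,19,21,23,25,27,29,31): XOR of data positions = 1⊕1⊕1⊕1⊕0⊕1⊕1⊕0⊕0⊕1⊕0⊕0⊕1⊕0⊕1 = 1
p2 (pos 2,3,6,7,10,11,14,15,18,19,22,23,26,27,30,31): XOR of data positions = 1⊕1⊕1⊕1⊕0⊕1⊕1⊕0⊕0⊕0⊕0⊕0⊕1⊕1⊕1 = 1
p4 (pos 4,5,6,7,12,13,14,15,20,21,22,23,28,29,30,31): XOR of data positions = 1⊕1⊕1⊕1⊕1⊕1⊕1⊕1⊕1⊕0⊕0⊕0⊕0⊕1⊕1 = 1
p8 (pos 8,9,10,11,12,13,14,15,24,25,26,27,28,29,30,31): XOR of data positions = 1⊕1⊕0⊕1⊕1⊕1⊕1⊕0⊕0⊕0⊕1⊕0⊕0⊕1⊕1 = 1
p16 (pos 16,17,18,19,20,21,22,23,24,25,26,27,28,29,30,31): XOR of data positions = 0⊕0⊕0⊕1⊕1⊕0⊕0⊕0⊕0⊕0⊕1⊕0⊕0⊕1⊕1 = 1
Codeword: 1111111111011111000110000010011

1111111111011111000110000010011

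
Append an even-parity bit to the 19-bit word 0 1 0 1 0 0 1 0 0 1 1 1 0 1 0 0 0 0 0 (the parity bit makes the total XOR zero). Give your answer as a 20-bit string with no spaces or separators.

01010010011101000001

XOR of the 19 data bits: 0⊕1⊕0⊕1⊕0⊕0⊕1⊕0⊕0⊕1⊕1⊕1⊕0⊕1⊕0⊕0⊕0⊕0⊕0 = 1
Parity bit = 1 (so all 20 bits XOR to 0).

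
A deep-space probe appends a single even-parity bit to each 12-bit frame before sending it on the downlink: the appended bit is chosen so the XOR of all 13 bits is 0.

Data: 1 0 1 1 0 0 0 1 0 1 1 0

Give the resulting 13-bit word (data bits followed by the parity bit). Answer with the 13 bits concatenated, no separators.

XOR of the 12 data bits: 1⊕0⊕1⊕1⊕0⊕0⊕0⊕1⊕0⊕1⊕1⊕0 = 0
Parity bit = 0 (so all 13 bits XOR to 0).

1011000101100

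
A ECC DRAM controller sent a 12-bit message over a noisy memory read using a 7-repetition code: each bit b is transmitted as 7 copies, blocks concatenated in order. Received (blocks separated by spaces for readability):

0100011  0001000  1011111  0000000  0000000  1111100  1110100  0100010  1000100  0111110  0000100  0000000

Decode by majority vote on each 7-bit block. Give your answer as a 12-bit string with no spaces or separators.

001001100100

Block 1 (0100011): 3 ones → 0
Block 2 (0001000): 1 one → 0
Block 3 (1011111): 6 ones → 1
Block 4 (0000000): 0 ones → 0
Block 5 (0000000): 0 ones → 0
Block 6 (1111100): 5 ones → 1
Block 7 (1110100): 4 ones → 1
Block 8 (0100010): 2 ones → 0
Block 9 (1000100): 2 ones → 0
Block 10 (0111110): 5 ones → 1
Block 11 (0000100): 1 one → 0
Block 12 (0000000): 0 ones → 0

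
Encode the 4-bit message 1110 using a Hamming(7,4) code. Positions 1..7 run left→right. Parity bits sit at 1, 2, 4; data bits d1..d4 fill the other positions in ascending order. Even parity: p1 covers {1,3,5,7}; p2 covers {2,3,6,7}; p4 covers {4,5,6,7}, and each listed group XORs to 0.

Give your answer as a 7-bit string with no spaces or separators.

0010110

Place data at non-parity positions: p1 p2 1 p4 1 1 0
p1 (pos 1,3,5,7): XOR of data positions = 1⊕1⊕0 = 0
p2 (pos 2,3,6,7): XOR of data positions = 1⊕1⊕0 = 0
p4 (pos 4,5,6,7): XOR of data positions = 1⊕1⊕0 = 0
Codeword: 0010110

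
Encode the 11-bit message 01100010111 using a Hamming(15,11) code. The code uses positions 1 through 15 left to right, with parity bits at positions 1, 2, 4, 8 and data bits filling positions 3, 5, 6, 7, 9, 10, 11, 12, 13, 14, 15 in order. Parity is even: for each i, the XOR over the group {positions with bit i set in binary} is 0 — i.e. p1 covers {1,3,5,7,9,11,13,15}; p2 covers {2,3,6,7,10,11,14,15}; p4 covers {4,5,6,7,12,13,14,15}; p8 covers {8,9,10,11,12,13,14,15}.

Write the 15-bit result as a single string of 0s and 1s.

Place data at non-parity positions: p1 p2 0 p4 1 1 0 p8 0 0 1 0 1 1 1
p1 (pos 1,3,5,7,9,11,13,15): XOR of data positions = 0⊕1⊕0⊕0⊕1⊕1⊕1 = 0
p2 (pos 2,3,6,7,10,11,14,15): XOR of data positions = 0⊕1⊕0⊕0⊕1⊕1⊕1 = 0
p4 (pos 4,5,6,7,12,13,14,15): XOR of data positions = 1⊕1⊕0⊕0⊕1⊕1⊕1 = 1
p8 (pos 8,9,10,11,12,13,14,15): XOR of data positions = 0⊕0⊕1⊕0⊕1⊕1⊕1 = 0
Codeword: 000111000010111

000111000010111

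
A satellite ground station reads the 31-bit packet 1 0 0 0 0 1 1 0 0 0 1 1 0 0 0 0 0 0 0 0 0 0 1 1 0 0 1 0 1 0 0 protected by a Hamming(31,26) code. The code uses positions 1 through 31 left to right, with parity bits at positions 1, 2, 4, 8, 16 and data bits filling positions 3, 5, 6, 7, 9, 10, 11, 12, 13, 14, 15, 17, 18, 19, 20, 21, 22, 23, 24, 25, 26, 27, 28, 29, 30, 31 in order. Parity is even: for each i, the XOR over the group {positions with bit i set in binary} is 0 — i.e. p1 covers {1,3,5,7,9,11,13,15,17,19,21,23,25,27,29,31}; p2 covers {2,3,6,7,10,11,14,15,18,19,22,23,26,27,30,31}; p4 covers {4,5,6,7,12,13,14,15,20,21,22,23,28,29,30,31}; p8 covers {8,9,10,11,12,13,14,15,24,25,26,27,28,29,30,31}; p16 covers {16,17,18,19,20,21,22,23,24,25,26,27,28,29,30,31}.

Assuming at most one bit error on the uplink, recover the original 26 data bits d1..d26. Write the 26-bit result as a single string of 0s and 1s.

00110011010000000110010100

s1 (pos 1,3,5,7,9,11,13,15,17,19,21,23,25,27,29,31): 1⊕0⊕0⊕1⊕0⊕1⊕0⊕0⊕0⊕0⊕0⊕1⊕0⊕1⊕1⊕0 = 0
s2 (pos 2,3,6,7,10,11,14,15,18,19,22,23,26,27,30,31): 0⊕0⊕1⊕1⊕0⊕1⊕0⊕0⊕0⊕0⊕0⊕1⊕0⊕1⊕0⊕0 = 1
s4 (pos 4,5,6,7,12,13,14,15,20,21,22,23,28,29,30,31): 0⊕0⊕1⊕1⊕1⊕0⊕0⊕0⊕0⊕0⊕0⊕1⊕0⊕1⊕0⊕0 = 1
s8 (pos 8,9,10,11,12,13,14,15,24,25,26,27,28,29,30,31): 0⊕0⊕0⊕1⊕1⊕0⊕0⊕0⊕1⊕0⊕0⊕1⊕0⊕1⊕0⊕0 = 1
s16 (pos 16,17,18,19,20,21,22,23,24,25,26,27,28,29,30,31): 0⊕0⊕0⊕0⊕0⊕0⊕0⊕1⊕1⊕0⊕0⊕1⊕0⊕1⊕0⊕0 = 0
Syndrome s16…s1 = 01110 → error at position 14.
Flip position 14: 1000011000110000000000110010100 → 1000011000110100000000110010100
Read data bits from positions 3,5,6,7,9,10,11,12,13,14,15,17,18,19,20,21,22,23,24,25,26,27,28,29,30,31: 00110011010000000110010100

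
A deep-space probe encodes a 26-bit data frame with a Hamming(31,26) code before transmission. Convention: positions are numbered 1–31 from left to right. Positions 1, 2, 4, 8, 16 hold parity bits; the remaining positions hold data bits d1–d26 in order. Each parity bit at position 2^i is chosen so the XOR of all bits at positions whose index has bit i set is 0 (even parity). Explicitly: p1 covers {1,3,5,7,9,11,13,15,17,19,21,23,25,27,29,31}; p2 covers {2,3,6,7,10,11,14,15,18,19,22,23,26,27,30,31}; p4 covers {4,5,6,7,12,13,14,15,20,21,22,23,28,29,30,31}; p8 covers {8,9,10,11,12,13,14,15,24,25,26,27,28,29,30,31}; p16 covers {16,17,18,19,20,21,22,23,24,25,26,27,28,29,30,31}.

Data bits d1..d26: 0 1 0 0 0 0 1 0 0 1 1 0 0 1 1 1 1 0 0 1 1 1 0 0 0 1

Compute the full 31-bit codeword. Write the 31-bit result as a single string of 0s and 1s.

Place data at non-parity positions: p1 p2 0 p4 1 0 0 p8 0 0 1 0 0 1 1 p16 0 0 1 1 1 1 0 0 1 1 1 0 0 0 1
p1 (pos 1,3,5,7,9,11,13,15,17,19,21,23,25,27,29,31): XOR of data positions = 0⊕1⊕0⊕0⊕1⊕0⊕1⊕0⊕1⊕1⊕0⊕1⊕1⊕0⊕1 = 0
p2 (pos 2,3,6,7,10,11,14,15,18,19,22,23,26,27,30,31): XOR of data positions = 0⊕0⊕0⊕0⊕1⊕1⊕1⊕0⊕1⊕1⊕0⊕1⊕1⊕0⊕1 = 0
p4 (pos 4,5,6,7,12,13,14,15,20,21,22,23,28,29,30,31): XOR of data positions = 1⊕0⊕0⊕0⊕0⊕1⊕1⊕1⊕1⊕1⊕0⊕0⊕0⊕0⊕1 = 1
p8 (pos 8,9,10,11,12,13,14,15,24,25,26,27,28,29,30,31): XOR of data positions = 0⊕0⊕1⊕0⊕0⊕1⊕1⊕0⊕1⊕1⊕1⊕0⊕0⊕0⊕1 = 1
p16 (pos 16,17,18,19,20,21,22,23,24,25,26,27,28,29,30,31): XOR of data positions = 0⊕0⊕1⊕1⊕1⊕1⊕0⊕0⊕1⊕1⊕1⊕0⊕0⊕0⊕1 = 0
Codeword: 0001100100100110001111001110001

0001100100100110001111001110001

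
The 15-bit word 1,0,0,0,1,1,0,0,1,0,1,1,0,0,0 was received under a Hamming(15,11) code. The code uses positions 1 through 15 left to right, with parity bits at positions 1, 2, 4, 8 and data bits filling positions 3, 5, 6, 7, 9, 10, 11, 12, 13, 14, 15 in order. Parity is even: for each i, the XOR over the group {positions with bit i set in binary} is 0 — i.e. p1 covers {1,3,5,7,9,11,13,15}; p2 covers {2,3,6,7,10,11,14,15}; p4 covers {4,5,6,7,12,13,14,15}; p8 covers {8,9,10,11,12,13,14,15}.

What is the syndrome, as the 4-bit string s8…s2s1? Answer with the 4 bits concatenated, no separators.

s1 (pos 1,3,5,7,9,11,13,15): 1⊕0⊕1⊕0⊕1⊕1⊕0⊕0 = 0
s2 (pos 2,3,6,7,10,11,14,15): 0⊕0⊕1⊕0⊕0⊕1⊕0⊕0 = 0
s4 (pos 4,5,6,7,12,13,14,15): 0⊕1⊕1⊕0⊕1⊕0⊕0⊕0 = 1
s8 (pos 8,9,10,11,12,13,14,15): 0⊕1⊕0⊕1⊕1⊕0⊕0⊕0 = 1
Syndrome s8…s1 = 1100 → error at position 12.

1100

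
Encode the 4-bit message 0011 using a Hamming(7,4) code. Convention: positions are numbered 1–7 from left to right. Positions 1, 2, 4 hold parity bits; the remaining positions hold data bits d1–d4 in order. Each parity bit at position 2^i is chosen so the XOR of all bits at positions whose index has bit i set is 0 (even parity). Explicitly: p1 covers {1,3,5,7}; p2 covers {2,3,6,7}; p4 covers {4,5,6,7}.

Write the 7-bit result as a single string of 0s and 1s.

1000011

Place data at non-parity positions: p1 p2 0 p4 0 1 1
p1 (pos 1,3,5,7): XOR of data positions = 0⊕0⊕1 = 1
p2 (pos 2,3,6,7): XOR of data positions = 0⊕1⊕1 = 0
p4 (pos 4,5,6,7): XOR of data positions = 0⊕1⊕1 = 0
Codeword: 1000011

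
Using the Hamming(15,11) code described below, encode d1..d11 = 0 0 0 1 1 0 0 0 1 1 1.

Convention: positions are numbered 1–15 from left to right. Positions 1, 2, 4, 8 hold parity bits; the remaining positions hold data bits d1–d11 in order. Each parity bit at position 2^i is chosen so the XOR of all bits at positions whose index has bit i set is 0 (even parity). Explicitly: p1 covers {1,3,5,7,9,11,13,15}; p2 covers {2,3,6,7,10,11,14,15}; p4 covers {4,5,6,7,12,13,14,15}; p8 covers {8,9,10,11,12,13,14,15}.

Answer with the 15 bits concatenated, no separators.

010000101000111

Place data at non-parity positions: p1 p2 0 p4 0 0 1 p8 1 0 0 0 1 1 1
p1 (pos 1,3,5,7,9,11,13,15): XOR of data positions = 0⊕0⊕1⊕1⊕0⊕1⊕1 = 0
p2 (pos 2,3,6,7,10,11,14,15): XOR of data positions = 0⊕0⊕1⊕0⊕0⊕1⊕1 = 1
p4 (pos 4,5,6,7,12,13,14,15): XOR of data positions = 0⊕0⊕1⊕0⊕1⊕1⊕1 = 0
p8 (pos 8,9,10,11,12,13,14,15): XOR of data positions = 1⊕0⊕0⊕0⊕1⊕1⊕1 = 0
Codeword: 010000101000111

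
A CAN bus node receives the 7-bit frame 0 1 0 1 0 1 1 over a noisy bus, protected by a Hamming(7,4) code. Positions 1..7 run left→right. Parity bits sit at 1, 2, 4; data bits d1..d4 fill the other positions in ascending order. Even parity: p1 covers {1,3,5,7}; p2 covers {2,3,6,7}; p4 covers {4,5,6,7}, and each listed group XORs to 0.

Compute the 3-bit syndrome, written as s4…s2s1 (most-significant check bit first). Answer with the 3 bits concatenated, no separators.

s1 (pos 1,3,5,7): 0⊕0⊕0⊕1 = 1
s2 (pos 2,3,6,7): 1⊕0⊕1⊕1 = 1
s4 (pos 4,5,6,7): 1⊕0⊕1⊕1 = 1
Syndrome s4…s1 = 111 → error at position 7.

111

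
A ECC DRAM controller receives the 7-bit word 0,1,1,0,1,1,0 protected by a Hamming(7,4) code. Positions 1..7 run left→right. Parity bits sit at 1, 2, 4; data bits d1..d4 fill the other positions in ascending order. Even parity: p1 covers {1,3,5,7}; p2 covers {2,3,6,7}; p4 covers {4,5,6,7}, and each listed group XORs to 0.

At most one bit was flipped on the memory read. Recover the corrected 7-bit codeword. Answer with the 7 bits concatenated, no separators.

0010110

s1 (pos 1,3,5,7): 0⊕1⊕1⊕0 = 0
s2 (pos 2,3,6,7): 1⊕1⊕1⊕0 = 1
s4 (pos 4,5,6,7): 0⊕1⊕1⊕0 = 0
Syndrome s4…s1 = 010 → error at position 2.
Flip position 2: 0110110 → 0010110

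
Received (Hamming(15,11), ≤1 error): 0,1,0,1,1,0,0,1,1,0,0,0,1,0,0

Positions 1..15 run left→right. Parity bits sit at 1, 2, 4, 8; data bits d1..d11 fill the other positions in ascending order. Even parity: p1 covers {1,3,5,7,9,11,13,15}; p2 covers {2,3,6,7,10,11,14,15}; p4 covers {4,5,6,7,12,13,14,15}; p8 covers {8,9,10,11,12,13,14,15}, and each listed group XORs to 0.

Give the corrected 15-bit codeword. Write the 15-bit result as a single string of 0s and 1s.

s1 (pos 1,3,5,7,9,11,13,15): 0⊕0⊕1⊕0⊕1⊕0⊕1⊕0 = 1
s2 (pos 2,3,6,7,10,11,14,15): 1⊕0⊕0⊕0⊕0⊕0⊕0⊕0 = 1
s4 (pos 4,5,6,7,12,13,14,15): 1⊕1⊕0⊕0⊕0⊕1⊕0⊕0 = 1
s8 (pos 8,9,10,11,12,13,14,15): 1⊕1⊕0⊕0⊕0⊕1⊕0⊕0 = 1
Syndrome s8…s1 = 1111 → error at position 15.
Flip position 15: 010110011000100 → 010110011000101

010110011000101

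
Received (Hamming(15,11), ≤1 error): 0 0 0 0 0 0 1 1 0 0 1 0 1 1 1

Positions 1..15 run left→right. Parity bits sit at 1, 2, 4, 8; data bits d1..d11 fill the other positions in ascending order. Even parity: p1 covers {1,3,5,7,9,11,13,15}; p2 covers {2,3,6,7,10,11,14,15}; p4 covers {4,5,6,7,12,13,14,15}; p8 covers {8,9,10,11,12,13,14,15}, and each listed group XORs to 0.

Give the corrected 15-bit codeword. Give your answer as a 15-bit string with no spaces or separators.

s1 (pos 1,3,5,7,9,11,13,15): 0⊕0⊕0⊕1⊕0⊕1⊕1⊕1 = 0
s2 (pos 2,3,6,7,10,11,14,15): 0⊕0⊕0⊕1⊕0⊕1⊕1⊕1 = 0
s4 (pos 4,5,6,7,12,13,14,15): 0⊕0⊕0⊕1⊕0⊕1⊕1⊕1 = 0
s8 (pos 8,9,10,11,12,13,14,15): 1⊕0⊕0⊕1⊕0⊕1⊕1⊕1 = 1
Syndrome s8…s1 = 1000 → error at position 8.
Flip position 8: 000000110010111 → 000000100010111

000000100010111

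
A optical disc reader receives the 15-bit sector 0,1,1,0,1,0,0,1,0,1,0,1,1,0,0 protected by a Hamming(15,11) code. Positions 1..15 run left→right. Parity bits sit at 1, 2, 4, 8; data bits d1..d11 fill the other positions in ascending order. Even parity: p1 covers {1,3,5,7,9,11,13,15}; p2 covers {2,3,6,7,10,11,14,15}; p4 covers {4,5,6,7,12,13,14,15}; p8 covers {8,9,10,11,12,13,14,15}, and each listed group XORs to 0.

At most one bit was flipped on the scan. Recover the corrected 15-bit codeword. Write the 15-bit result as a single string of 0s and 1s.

011010110101100

s1 (pos 1,3,5,7,9,11,13,15): 0⊕1⊕1⊕0⊕0⊕0⊕1⊕0 = 1
s2 (pos 2,3,6,7,10,11,14,15): 1⊕1⊕0⊕0⊕1⊕0⊕0⊕0 = 1
s4 (pos 4,5,6,7,12,13,14,15): 0⊕1⊕0⊕0⊕1⊕1⊕0⊕0 = 1
s8 (pos 8,9,10,11,12,13,14,15): 1⊕0⊕1⊕0⊕1⊕1⊕0⊕0 = 0
Syndrome s8…s1 = 0111 → error at position 7.
Flip position 7: 011010010101100 → 011010110101100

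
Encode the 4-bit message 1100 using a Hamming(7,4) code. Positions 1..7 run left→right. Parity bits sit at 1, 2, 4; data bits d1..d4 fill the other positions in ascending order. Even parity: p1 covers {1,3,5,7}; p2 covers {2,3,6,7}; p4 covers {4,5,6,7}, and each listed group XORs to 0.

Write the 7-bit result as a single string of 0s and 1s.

0111100

Place data at non-parity positions: p1 p2 1 p4 1 0 0
p1 (pos 1,3,5,7): XOR of data positions = 1⊕1⊕0 = 0
p2 (pos 2,3,6,7): XOR of data positions = 1⊕0⊕0 = 1
p4 (pos 4,5,6,7): XOR of data positions = 1⊕0⊕0 = 1
Codeword: 0111100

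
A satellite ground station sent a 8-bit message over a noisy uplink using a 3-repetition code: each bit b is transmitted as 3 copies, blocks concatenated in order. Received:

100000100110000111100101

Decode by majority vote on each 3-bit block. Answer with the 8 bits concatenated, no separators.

00010101

Block 1 (100): 1 one → 0
Block 2 (000): 0 ones → 0
Block 3 (100): 1 one → 0
Block 4 (110): 2 ones → 1
Block 5 (000): 0 ones → 0
Block 6 (111): 3 ones → 1
Block 7 (100): 1 one → 0
Block 8 (101): 2 ones → 1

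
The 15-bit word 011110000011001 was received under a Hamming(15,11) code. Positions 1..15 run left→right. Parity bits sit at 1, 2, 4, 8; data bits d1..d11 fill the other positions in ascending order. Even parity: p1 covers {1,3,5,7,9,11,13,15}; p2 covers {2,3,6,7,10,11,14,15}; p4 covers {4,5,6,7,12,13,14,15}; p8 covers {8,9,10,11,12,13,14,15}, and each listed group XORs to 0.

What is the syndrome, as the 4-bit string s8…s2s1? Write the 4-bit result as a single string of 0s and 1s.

s1 (pos 1,3,5,7,9,11,13,15): 0⊕1⊕1⊕0⊕0⊕1⊕0⊕1 = 0
s2 (pos 2,3,6,7,10,11,14,15): 1⊕1⊕0⊕0⊕0⊕1⊕0⊕1 = 0
s4 (pos 4,5,6,7,12,13,14,15): 1⊕1⊕0⊕0⊕1⊕0⊕0⊕1 = 0
s8 (pos 8,9,10,11,12,13,14,15): 0⊕0⊕0⊕1⊕1⊕0⊕0⊕1 = 1
Syndrome s8…s1 = 1000 → error at position 8.

1000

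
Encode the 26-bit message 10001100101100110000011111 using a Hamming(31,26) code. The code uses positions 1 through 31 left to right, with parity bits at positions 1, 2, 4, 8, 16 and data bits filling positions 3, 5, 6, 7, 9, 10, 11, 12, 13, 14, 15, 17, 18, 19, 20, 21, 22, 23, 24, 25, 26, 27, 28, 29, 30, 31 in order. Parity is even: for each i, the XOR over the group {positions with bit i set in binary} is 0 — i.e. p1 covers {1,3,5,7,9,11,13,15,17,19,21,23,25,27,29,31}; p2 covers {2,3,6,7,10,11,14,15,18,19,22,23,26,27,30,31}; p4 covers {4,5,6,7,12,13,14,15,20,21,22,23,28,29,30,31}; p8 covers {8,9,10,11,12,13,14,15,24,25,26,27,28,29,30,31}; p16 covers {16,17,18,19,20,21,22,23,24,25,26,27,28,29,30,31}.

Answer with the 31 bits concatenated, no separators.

1010000111001010100110000011111

Place data at non-parity positions: p1 p2 1 p4 0 0 0 p8 1 1 0 0 1 0 1 p16 1 0 0 1 1 0 0 0 0 0 1 1 1 1 1
p1 (pos 1,3,5,7,9,11,13,15,17,19,21,23,25,27,29,31): XOR of data positions = 1⊕0⊕0⊕1⊕0⊕1⊕1⊕1⊕0⊕1⊕0⊕0⊕1⊕1⊕1 = 1
p2 (pos 2,3,6,7,10,11,14,15,18,19,22,23,26,27,30,31): XOR of data positions = 1⊕0⊕0⊕1⊕0⊕0⊕1⊕0⊕0⊕0⊕0⊕0⊕1⊕1⊕1 = 0
p4 (pos 4,5,6,7,12,13,14,15,20,21,22,23,28,29,30,31): XOR of data positions = 0⊕0⊕0⊕0⊕1⊕0⊕1⊕1⊕1⊕0⊕0⊕1⊕1⊕1⊕1 = 0
p8 (pos 8,9,10,11,12,13,14,15,24,25,26,27,28,29,30,31): XOR of data positions = 1⊕1⊕0⊕0⊕1⊕0⊕1⊕0⊕0⊕0⊕1⊕1⊕1⊕1⊕1 = 1
p16 (pos 16,17,18,19,20,21,22,23,24,25,26,27,28,29,30,31): XOR of data positions = 1⊕0⊕0⊕1⊕1⊕0⊕0⊕0⊕0⊕0⊕1⊕1⊕1⊕1⊕1 = 0
Codeword: 1010000111001010100110000011111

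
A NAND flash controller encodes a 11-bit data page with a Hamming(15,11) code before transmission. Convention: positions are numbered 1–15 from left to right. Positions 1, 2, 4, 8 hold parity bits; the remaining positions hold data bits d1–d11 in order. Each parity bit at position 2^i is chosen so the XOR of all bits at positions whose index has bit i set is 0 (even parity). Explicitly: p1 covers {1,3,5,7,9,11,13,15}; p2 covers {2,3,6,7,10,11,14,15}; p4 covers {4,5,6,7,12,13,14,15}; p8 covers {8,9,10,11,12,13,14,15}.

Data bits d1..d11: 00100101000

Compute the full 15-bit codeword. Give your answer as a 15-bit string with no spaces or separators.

Place data at non-parity positions: p1 p2 0 p4 0 1 0 p8 0 1 0 1 0 0 0
p1 (pos 1,3,5,7,9,11,13,15): XOR of data positions = 0⊕0⊕0⊕0⊕0⊕0⊕0 = 0
p2 (pos 2,3,6,7,10,11,14,15): XOR of data positions = 0⊕1⊕0⊕1⊕0⊕0⊕0 = 0
p4 (pos 4,5,6,7,12,13,14,15): XOR of data positions = 0⊕1⊕0⊕1⊕0⊕0⊕0 = 0
p8 (pos 8,9,10,11,12,13,14,15): XOR of data positions = 0⊕1⊕0⊕1⊕0⊕0⊕0 = 0
Codeword: 000001000101000

000001000101000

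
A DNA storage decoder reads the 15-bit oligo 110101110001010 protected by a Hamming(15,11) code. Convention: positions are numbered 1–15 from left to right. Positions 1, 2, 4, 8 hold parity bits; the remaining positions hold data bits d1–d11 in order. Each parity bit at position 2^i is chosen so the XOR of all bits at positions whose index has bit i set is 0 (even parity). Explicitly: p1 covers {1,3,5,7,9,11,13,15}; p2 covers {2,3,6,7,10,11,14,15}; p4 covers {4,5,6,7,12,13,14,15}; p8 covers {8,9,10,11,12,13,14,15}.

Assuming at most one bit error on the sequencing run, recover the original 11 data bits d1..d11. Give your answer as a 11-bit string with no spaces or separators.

00110000010

s1 (pos 1,3,5,7,9,11,13,15): 1⊕0⊕0⊕1⊕0⊕0⊕0⊕0 = 0
s2 (pos 2,3,6,7,10,11,14,15): 1⊕0⊕1⊕1⊕0⊕0⊕1⊕0 = 0
s4 (pos 4,5,6,7,12,13,14,15): 1⊕0⊕1⊕1⊕1⊕0⊕1⊕0 = 1
s8 (pos 8,9,10,11,12,13,14,15): 1⊕0⊕0⊕0⊕1⊕0⊕1⊕0 = 1
Syndrome s8…s1 = 1100 → error at position 12.
Flip position 12: 110101110001010 → 110101110000010
Read data bits from positions 3,5,6,7,9,10,11,12,13,14,15: 00110000010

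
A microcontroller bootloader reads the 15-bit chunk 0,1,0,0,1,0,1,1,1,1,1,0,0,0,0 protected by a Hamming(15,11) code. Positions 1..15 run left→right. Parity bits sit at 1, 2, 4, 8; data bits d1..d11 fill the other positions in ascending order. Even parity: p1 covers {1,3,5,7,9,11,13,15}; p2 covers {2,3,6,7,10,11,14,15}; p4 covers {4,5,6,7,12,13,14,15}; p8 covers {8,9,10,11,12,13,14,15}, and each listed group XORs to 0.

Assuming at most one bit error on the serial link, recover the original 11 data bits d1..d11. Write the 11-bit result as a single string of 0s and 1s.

01011110000

s1 (pos 1,3,5,7,9,11,13,15): 0⊕0⊕1⊕1⊕1⊕1⊕0⊕0 = 0
s2 (pos 2,3,6,7,10,11,14,15): 1⊕0⊕0⊕1⊕1⊕1⊕0⊕0 = 0
s4 (pos 4,5,6,7,12,13,14,15): 0⊕1⊕0⊕1⊕0⊕0⊕0⊕0 = 0
s8 (pos 8,9,10,11,12,13,14,15): 1⊕1⊕1⊕1⊕0⊕0⊕0⊕0 = 0
Syndrome s8…s1 = 0000 → no error.
Read data bits from positions 3,5,6,7,9,10,11,12,13,14,15: 01011110000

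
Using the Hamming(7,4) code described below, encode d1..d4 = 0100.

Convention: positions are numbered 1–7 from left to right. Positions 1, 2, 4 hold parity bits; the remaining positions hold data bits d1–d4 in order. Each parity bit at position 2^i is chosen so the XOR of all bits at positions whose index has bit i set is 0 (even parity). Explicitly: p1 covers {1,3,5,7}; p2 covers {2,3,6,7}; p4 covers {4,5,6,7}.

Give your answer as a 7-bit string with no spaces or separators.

Place data at non-parity positions: p1 p2 0 p4 1 0 0
p1 (pos 1,3,5,7): XOR of data positions = 0⊕1⊕0 = 1
p2 (pos 2,3,6,7): XOR of data positions = 0⊕0⊕0 = 0
p4 (pos 4,5,6,7): XOR of data positions = 1⊕0⊕0 = 1
Codeword: 1001100

1001100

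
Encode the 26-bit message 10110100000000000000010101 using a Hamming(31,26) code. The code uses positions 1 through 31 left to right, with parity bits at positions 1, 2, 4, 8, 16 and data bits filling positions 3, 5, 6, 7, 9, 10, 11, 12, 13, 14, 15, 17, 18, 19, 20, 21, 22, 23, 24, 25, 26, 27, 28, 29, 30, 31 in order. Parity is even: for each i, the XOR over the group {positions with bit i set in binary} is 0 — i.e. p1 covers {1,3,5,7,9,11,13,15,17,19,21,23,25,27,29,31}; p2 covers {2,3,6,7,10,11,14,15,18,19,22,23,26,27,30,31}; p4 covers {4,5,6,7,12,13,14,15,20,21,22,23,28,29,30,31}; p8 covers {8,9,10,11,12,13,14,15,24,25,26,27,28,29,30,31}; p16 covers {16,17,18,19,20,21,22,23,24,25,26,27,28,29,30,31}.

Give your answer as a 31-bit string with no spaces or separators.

1010011001000001000000000010101

Place data at non-parity positions: p1 p2 1 p4 0 1 1 p8 0 1 0 0 0 0 0 p16 0 0 0 0 0 0 0 0 0 0 1 0 1 0 1
p1 (pos 1,3,5,7,9,11,13,15,17,19,21,23,25,27,29,31): XOR of data positions = 1⊕0⊕1⊕0⊕0⊕0⊕0⊕0⊕0⊕0⊕0⊕0⊕1⊕1⊕1 = 1
p2 (pos 2,3,6,7,10,11,14,15,18,19,22,23,26,27,30,31): XOR of data positions = 1⊕1⊕1⊕1⊕0⊕0⊕0⊕0⊕0⊕0⊕0⊕0⊕1⊕0⊕1 = 0
p4 (pos 4,5,6,7,12,13,14,15,20,21,22,23,28,29,30,31): XOR of data positions = 0⊕1⊕1⊕0⊕0⊕0⊕0⊕0⊕0⊕0⊕0⊕0⊕1⊕0⊕1 = 0
p8 (pos 8,9,10,11,12,13,14,15,24,25,26,27,28,29,30,31): XOR of data positions = 0⊕1⊕0⊕0⊕0⊕0⊕0⊕0⊕0⊕0⊕1⊕0⊕1⊕0⊕1 = 0
p16 (pos 16,17,18,19,20,21,22,23,24,25,26,27,28,29,30,31): XOR of data positions = 0⊕0⊕0⊕0⊕0⊕0⊕0⊕0⊕0⊕0⊕1⊕0⊕1⊕0⊕1 = 1
Codeword: 1010011001000001000000000010101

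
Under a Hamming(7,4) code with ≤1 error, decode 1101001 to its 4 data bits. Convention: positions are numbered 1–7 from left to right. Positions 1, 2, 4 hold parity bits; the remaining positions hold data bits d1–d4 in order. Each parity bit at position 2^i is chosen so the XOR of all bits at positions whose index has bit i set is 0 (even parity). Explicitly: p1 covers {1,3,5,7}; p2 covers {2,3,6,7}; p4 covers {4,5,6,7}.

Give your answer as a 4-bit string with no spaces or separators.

0001

s1 (pos 1,3,5,7): 1⊕0⊕0⊕1 = 0
s2 (pos 2,3,6,7): 1⊕0⊕0⊕1 = 0
s4 (pos 4,5,6,7): 1⊕0⊕0⊕1 = 0
Syndrome s4…s1 = 000 → no error.
Read data bits from positions 3,5,6,7: 0001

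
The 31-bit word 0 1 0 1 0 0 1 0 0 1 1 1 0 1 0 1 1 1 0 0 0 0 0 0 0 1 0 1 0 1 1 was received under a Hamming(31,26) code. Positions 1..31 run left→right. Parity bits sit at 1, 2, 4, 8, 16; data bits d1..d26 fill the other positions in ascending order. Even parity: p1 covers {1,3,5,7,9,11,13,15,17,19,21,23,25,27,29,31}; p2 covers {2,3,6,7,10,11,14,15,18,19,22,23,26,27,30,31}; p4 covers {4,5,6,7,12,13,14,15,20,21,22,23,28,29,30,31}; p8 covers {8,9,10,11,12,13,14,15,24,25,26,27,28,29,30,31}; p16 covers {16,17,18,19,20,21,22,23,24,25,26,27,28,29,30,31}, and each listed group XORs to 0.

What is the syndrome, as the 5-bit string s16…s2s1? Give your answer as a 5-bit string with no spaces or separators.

10110

s1 (pos 1,3,5,7,9,11,13,15,17,19,21,23,25,27,29,31): 0⊕0⊕0⊕1⊕0⊕1⊕0⊕0⊕1⊕0⊕0⊕0⊕0⊕0⊕0⊕1 = 0
s2 (pos 2,3,6,7,10,11,14,15,18,19,22,23,26,27,30,31): 1⊕0⊕0⊕1⊕1⊕1⊕1⊕0⊕1⊕0⊕0⊕0⊕1⊕0⊕1⊕1 = 1
s4 (pos 4,5,6,7,12,13,14,15,20,21,22,23,28,29,30,31): 1⊕0⊕0⊕1⊕1⊕0⊕1⊕0⊕0⊕0⊕0⊕0⊕1⊕0⊕1⊕1 = 1
s8 (pos 8,9,10,11,12,13,14,15,24,25,26,27,28,29,30,31): 0⊕0⊕1⊕1⊕1⊕0⊕1⊕0⊕0⊕0⊕1⊕0⊕1⊕0⊕1⊕1 = 0
s16 (pos 16,17,18,19,20,21,22,23,24,25,26,27,28,29,30,31): 1⊕1⊕1⊕0⊕0⊕0⊕0⊕0⊕0⊕0⊕1⊕0⊕1⊕0⊕1⊕1 = 1
Syndrome s16…s1 = 10110 → error at position 22.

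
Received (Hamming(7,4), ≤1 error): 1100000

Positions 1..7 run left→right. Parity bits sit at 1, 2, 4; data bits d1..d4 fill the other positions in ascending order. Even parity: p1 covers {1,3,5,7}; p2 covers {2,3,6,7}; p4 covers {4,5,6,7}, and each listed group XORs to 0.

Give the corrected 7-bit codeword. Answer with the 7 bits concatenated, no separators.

1110000

s1 (pos 1,3,5,7): 1⊕0⊕0⊕0 = 1
s2 (pos 2,3,6,7): 1⊕0⊕0⊕0 = 1
s4 (pos 4,5,6,7): 0⊕0⊕0⊕0 = 0
Syndrome s4…s1 = 011 → error at position 3.
Flip position 3: 1100000 → 1110000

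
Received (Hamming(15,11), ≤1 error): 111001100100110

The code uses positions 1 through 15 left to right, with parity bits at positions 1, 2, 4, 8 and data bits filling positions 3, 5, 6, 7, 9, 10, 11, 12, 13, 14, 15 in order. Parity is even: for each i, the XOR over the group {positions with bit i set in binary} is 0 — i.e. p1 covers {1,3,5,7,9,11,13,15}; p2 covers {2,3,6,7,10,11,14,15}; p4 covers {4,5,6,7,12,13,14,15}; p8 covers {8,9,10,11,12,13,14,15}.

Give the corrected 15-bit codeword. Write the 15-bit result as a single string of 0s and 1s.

s1 (pos 1,3,5,7,9,11,13,15): 1⊕1⊕0⊕1⊕0⊕0⊕1⊕0 = 0
s2 (pos 2,3,6,7,10,11,14,15): 1⊕1⊕1⊕1⊕1⊕0⊕1⊕0 = 0
s4 (pos 4,5,6,7,12,13,14,15): 0⊕0⊕1⊕1⊕0⊕1⊕1⊕0 = 0
s8 (pos 8,9,10,11,12,13,14,15): 0⊕0⊕1⊕0⊕0⊕1⊕1⊕0 = 1
Syndrome s8…s1 = 1000 → error at position 8.
Flip position 8: 111001100100110 → 111001110100110

111001110100110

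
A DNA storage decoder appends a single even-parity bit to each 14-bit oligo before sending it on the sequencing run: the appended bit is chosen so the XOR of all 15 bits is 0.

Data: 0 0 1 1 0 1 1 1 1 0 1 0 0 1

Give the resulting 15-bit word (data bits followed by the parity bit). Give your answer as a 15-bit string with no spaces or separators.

XOR of the 14 data bits: 0⊕0⊕1⊕1⊕0⊕1⊕1⊕1⊕1⊕0⊕1⊕0⊕0⊕1 = 0
Parity bit = 0 (so all 15 bits XOR to 0).

001101111010010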